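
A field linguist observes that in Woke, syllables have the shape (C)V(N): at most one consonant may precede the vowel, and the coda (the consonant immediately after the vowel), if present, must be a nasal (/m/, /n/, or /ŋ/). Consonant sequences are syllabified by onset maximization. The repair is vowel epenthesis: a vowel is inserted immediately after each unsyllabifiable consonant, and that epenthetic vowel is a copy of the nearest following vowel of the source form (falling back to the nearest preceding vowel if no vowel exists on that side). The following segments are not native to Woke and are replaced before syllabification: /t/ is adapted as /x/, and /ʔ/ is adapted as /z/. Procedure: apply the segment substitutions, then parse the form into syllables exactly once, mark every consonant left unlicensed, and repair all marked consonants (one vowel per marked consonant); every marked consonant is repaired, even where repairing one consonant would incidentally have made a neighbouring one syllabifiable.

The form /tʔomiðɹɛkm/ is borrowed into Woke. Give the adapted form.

xozomiðɛɹɛkɛmɛ

Substitution: /t/ → /x/, /ʔ/ → /z/, giving /xzomiðɹɛkm/.
The consonants /x/, /ð/, /k/, /m/ cannot be parsed into a legal (C)V(N) syllable (only a nasal (/m/, /n/, or /ŋ/) is licensed in coda position; onsets are limited to one consonant).
Epenthesis after each stranded consonant: /x/ → /xo/, /ð/ → /ðɛ/, /k/ → /kɛ/, /m/ → /mɛ/.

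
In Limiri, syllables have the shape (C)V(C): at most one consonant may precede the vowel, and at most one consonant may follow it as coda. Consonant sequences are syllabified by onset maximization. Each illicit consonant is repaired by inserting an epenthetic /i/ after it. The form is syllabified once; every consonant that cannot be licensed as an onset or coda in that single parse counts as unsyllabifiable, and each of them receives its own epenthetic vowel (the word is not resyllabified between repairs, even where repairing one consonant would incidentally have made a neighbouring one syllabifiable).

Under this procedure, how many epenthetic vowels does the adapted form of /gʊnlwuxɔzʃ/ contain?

2

The unsyllabifiable consonants are /l/, /ʃ/; each receives one epenthetic vowel.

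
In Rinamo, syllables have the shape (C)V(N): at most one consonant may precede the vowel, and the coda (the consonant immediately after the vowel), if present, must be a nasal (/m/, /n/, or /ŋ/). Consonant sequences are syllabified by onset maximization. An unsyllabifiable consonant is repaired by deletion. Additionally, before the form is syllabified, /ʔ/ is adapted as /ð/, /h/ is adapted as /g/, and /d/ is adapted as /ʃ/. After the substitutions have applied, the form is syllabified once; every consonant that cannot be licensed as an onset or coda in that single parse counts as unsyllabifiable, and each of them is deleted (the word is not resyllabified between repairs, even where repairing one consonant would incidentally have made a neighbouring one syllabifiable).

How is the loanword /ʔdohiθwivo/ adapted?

Substitution: /ʔ/ → /ð/, /d/ → /ʃ/, /h/ → /g/, giving /ðʃogiθwivo/.
Syllabifying with onset maximization leaves /ð/, /θ/ stranded (only a nasal (/m/, /n/, or /ŋ/) is licensed in coda position; onsets are limited to one consonant).
Deleting the stranded consonants removes /ð/, /θ/.

ʃogiwivo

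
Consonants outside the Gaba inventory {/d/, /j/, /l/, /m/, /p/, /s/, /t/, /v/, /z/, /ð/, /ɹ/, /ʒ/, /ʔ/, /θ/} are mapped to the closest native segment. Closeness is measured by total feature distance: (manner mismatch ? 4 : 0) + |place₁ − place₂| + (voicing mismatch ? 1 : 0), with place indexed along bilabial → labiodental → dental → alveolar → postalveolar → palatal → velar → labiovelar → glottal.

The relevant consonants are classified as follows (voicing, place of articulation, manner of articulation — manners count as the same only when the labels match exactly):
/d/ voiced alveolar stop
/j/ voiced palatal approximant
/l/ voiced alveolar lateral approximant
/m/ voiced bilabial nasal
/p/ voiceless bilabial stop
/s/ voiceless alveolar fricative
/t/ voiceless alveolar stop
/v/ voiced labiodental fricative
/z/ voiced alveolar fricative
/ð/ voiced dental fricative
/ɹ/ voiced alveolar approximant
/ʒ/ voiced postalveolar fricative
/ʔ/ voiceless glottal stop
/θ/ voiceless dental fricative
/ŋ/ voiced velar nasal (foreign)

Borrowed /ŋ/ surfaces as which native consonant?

j

/j/ is closest: manner differs (nasal→approximant, +4), place distance 1 (velar→palatal), same voicing; total 5. Next closest is /m/ at distance 6.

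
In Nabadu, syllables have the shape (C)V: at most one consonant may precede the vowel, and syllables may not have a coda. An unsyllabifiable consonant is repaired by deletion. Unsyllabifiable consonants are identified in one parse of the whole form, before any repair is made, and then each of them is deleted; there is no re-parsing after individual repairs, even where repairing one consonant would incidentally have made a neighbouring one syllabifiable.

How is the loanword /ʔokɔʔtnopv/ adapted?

ʔokɔno

Under (C)V, the unsyllabifiable consonants are /ʔ/, /t/, /p/, /v/ (no codas are permitted; onsets are limited to one consonant).
Deletion applies to /ʔ/, /t/, /p/, /v/.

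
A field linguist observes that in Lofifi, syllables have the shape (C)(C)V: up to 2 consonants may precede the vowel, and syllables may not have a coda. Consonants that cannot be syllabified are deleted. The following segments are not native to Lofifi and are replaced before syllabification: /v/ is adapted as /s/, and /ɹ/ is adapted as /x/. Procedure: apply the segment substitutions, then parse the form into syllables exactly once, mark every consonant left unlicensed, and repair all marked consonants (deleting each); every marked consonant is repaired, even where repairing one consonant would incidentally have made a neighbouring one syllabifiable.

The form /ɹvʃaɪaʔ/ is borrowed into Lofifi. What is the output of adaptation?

sʃaɪa

Substitution: /ɹ/ → /x/, /v/ → /s/, giving /xsʃaɪaʔ/.
Syllabifying with onset maximization leaves /x/, /ʔ/ stranded (no codas are permitted; onsets may contain at most 2 consonants).
Deleting the stranded consonants removes /x/, /ʔ/.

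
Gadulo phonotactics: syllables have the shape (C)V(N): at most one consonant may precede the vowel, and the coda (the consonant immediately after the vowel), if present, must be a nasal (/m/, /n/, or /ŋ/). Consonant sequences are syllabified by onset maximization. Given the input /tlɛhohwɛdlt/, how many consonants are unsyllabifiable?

Under (C)V(N), the unsyllabifiable consonants are /t/, /h/, /d/, /l/, /t/ (only a nasal (/m/, /n/, or /ŋ/) is licensed in coda position; onsets are limited to one consonant).

5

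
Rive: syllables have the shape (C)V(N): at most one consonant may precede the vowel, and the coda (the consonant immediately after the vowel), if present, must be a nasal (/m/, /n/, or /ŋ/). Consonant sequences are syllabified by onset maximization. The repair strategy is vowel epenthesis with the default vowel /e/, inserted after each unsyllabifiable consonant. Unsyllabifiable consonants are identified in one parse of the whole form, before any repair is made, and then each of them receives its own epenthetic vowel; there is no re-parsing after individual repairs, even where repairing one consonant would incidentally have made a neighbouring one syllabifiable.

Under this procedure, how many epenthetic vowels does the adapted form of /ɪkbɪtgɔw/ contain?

3

The unsyllabifiable consonants are /k/, /t/, /w/; each receives one epenthetic vowel.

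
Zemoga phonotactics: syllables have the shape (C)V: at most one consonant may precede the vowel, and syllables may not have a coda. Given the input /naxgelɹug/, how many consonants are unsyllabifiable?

3

The consonants /x/, /l/, /g/ cannot be parsed into a legal (C)V syllable (no codas are permitted; onsets are limited to one consonant).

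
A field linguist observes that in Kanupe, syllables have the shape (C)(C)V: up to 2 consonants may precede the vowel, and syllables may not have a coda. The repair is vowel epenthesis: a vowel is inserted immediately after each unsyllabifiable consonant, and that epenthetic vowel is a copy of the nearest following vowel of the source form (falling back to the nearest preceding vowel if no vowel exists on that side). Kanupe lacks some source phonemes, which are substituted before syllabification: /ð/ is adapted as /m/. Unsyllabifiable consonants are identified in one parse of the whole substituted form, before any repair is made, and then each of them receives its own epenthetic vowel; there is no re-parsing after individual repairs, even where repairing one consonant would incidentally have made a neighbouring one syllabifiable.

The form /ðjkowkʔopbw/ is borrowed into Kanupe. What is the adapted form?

mojkowokʔopobowo

Substitution: /ð/ → /m/, giving /mjkowkʔopbw/.
The consonants /m/, /w/, /p/, /b/, /w/ cannot be parsed into a legal (C)(C)V syllable (no codas are permitted; onsets may contain at most 2 consonants).
Epenthesis after each stranded consonant: /m/ → /mo/, /w/ → /wo/, /p/ → /po/, /b/ → /bo/, /w/ → /wo/.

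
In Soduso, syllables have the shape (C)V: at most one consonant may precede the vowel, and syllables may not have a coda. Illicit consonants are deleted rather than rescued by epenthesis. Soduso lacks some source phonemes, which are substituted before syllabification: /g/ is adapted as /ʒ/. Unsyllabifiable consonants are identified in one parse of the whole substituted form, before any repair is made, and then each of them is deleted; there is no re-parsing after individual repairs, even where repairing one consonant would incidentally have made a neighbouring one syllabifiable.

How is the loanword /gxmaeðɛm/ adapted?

Substitution: /g/ → /ʒ/, giving /ʒxmaeðɛm/.
Under (C)V, the unsyllabifiable consonants are /ʒ/, /x/, /m/ (no codas are permitted; onsets are limited to one consonant).
Each unlicensed consonant is deleted: /ʒ/, /x/, /m/.

maeðɛ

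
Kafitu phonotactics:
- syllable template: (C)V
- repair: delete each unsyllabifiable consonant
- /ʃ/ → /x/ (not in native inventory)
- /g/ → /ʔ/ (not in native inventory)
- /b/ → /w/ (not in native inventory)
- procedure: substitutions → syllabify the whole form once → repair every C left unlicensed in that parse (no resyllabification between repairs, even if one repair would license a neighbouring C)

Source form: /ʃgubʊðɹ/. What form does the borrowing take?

Substitution: /ʃ/ → /x/, /g/ → /ʔ/, /b/ → /w/, giving /xʔuwʊðɹ/.
Syllabifying with onset maximization leaves /x/, /ð/, /ɹ/ stranded (no codas are permitted; onsets are limited to one consonant).
Each unlicensed consonant is deleted: /x/, /ð/, /ɹ/.

ʔuwʊ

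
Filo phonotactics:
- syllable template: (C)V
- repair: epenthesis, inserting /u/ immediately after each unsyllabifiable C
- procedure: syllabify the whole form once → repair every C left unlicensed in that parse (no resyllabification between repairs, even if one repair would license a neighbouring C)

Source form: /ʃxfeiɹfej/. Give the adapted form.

ʃuxufeiɹufeju

Syllabifying with onset maximization leaves /ʃ/, /x/, /ɹ/, /j/ stranded (no codas are permitted; onsets are limited to one consonant).
Epenthesis after each stranded consonant: /ʃ/ → /ʃu/, /x/ → /xu/, /ɹ/ → /ɹu/, /j/ → /ju/.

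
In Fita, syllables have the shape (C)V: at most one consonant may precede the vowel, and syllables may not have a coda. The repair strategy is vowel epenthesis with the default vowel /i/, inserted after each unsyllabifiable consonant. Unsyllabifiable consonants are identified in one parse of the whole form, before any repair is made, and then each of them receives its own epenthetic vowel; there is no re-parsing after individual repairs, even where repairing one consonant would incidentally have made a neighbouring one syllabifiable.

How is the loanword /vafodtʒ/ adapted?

vafoditiʒi

The consonants /d/, /t/, /ʒ/ cannot be parsed into a legal (C)V syllable (no codas are permitted; onsets are limited to one consonant).
Each unlicensed consonant becomes the onset of a new syllable: /d/ → /di/, /t/ → /ti/, /ʒ/ → /ʒi/.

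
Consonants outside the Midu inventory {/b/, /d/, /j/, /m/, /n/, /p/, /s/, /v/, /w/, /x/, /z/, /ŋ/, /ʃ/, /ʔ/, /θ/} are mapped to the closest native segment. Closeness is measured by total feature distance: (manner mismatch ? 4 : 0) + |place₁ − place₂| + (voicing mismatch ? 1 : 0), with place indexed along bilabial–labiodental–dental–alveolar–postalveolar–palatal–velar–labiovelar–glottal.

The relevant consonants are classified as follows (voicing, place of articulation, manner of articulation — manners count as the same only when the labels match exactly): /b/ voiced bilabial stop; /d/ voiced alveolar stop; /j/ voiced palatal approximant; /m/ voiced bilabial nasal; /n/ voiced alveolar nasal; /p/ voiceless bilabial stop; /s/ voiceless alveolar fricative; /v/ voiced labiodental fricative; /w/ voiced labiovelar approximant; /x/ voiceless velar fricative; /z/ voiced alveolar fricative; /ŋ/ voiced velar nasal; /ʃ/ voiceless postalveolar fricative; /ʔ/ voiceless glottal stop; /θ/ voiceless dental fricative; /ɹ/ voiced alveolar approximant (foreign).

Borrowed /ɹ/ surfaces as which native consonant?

/j/ is closest: same manner (approximant), place distance 2 (alveolar→palatal), same voicing; total 2. Next closest is /d/ at distance 4.

j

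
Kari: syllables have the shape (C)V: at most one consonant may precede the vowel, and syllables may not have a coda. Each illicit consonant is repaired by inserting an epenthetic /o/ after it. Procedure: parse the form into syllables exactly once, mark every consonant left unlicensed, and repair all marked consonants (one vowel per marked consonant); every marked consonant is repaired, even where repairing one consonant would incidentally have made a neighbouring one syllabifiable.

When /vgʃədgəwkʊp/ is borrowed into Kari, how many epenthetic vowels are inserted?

The unsyllabifiable consonants are /v/, /g/, /d/, /w/, /p/; each receives one epenthetic vowel.

5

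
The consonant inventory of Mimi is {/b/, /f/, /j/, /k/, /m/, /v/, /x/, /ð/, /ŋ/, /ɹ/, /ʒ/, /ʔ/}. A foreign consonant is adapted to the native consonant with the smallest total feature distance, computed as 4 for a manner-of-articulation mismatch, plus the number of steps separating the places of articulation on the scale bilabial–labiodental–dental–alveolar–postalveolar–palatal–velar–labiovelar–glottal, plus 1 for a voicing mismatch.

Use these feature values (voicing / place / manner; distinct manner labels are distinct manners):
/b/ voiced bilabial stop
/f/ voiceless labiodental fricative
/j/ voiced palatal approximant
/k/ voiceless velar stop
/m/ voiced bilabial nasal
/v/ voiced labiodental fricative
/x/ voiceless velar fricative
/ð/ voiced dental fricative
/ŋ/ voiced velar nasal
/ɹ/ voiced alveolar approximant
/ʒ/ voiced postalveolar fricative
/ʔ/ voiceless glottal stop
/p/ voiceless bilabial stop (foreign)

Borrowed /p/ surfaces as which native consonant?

b

/b/ is closest: same manner (stop), place distance 0 (bilabial→bilabial), voicing differs (+1); total 1. Next closest is /f/ at distance 5.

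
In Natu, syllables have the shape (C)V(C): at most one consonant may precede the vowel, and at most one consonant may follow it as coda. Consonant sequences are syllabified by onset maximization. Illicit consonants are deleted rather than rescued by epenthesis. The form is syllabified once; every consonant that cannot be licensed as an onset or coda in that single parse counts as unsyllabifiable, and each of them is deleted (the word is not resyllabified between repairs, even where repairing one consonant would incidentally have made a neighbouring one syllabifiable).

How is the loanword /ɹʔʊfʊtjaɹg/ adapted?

ʔʊfʊtjaɹ

Syllabifying with onset maximization leaves /ɹ/, /g/ stranded (at most one coda consonant is licensed; onsets are limited to one consonant).
Each unlicensed consonant is deleted: /ɹ/, /g/.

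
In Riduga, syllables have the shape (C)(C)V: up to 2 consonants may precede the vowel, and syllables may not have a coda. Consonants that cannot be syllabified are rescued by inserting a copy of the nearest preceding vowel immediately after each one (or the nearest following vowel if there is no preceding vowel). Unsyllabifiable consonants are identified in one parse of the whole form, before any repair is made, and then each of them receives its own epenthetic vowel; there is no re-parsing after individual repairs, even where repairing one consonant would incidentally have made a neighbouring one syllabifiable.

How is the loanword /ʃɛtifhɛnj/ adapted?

Under (C)(C)V, the unsyllabifiable consonants are /n/, /j/ (no codas are permitted; onsets may contain at most 2 consonants).
Epenthesis after each stranded consonant: /n/ → /nɛ/, /j/ → /jɛ/.

ʃɛtifhɛnɛjɛ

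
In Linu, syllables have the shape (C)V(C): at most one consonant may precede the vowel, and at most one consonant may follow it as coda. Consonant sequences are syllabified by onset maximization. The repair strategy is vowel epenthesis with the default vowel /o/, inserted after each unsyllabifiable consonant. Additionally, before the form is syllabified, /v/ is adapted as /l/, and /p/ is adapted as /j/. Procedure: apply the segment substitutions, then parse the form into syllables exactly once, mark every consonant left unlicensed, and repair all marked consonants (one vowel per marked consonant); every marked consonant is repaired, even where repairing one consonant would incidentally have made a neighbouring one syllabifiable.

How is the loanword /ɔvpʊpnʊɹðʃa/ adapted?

Substitution: /v/ → /l/, /p/ → /j/, giving /ɔljʊjnʊɹðʃa/.
The consonants /ð/ cannot be parsed into a legal (C)V(C) syllable (at most one coda consonant is licensed; onsets are limited to one consonant).
Inserting the epenthetic vowel yields /ð/ → /ðo/.

ɔljʊjnʊɹðoʃa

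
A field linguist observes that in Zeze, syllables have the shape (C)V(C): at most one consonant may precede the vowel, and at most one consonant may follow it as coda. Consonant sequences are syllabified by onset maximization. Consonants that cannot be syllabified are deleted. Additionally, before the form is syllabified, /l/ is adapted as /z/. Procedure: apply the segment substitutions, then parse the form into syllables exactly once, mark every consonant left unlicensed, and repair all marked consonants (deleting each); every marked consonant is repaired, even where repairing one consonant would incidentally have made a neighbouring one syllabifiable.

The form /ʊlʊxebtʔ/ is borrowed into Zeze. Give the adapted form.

Substitution: /l/ → /z/, giving /ʊzʊxebtʔ/.
The consonants /t/, /ʔ/ cannot be parsed into a legal (C)V(C) syllable (at most one coda consonant is licensed; onsets are limited to one consonant).
Deleting the stranded consonants removes /t/, /ʔ/.

ʊzʊxeb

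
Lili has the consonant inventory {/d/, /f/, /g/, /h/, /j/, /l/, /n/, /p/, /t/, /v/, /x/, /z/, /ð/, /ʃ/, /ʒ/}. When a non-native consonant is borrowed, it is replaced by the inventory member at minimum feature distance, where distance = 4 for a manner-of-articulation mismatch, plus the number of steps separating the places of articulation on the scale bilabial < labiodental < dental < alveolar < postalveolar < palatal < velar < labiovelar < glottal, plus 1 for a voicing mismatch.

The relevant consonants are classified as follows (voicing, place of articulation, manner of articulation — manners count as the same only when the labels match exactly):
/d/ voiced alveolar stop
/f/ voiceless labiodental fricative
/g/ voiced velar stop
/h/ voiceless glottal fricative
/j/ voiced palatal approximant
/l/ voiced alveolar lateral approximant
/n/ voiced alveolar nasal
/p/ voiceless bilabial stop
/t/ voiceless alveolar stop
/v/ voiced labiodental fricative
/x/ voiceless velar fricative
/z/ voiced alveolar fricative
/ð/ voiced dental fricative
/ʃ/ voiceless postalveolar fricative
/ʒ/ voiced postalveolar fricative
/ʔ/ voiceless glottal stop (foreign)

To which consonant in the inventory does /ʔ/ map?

g

/g/ is closest: same manner (stop), place distance 2 (glottal→velar), voicing differs (+1); total 3. Next closest is /h/ at distance 4.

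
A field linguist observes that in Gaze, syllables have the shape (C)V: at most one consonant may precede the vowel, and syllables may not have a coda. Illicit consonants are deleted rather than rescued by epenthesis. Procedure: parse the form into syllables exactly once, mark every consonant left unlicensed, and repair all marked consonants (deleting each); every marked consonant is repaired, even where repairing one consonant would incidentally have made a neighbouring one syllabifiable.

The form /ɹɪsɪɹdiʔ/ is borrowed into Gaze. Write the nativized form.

The consonants /ɹ/, /ʔ/ cannot be parsed into a legal (C)V syllable (no codas are permitted; onsets are limited to one consonant).
Deletion applies to /ɹ/, /ʔ/.

ɹɪsɪdi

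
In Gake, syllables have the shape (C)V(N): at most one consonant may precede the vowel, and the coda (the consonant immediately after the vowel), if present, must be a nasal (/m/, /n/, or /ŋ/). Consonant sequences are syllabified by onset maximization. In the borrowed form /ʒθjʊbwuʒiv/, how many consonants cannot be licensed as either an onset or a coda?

4

Syllabifying with onset maximization leaves /ʒ/, /θ/, /b/, /v/ stranded (only a nasal (/m/, /n/, or /ŋ/) is licensed in coda position; onsets are limited to one consonant).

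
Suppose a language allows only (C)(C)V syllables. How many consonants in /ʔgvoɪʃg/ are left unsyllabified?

3

Under (C)(C)V, the unsyllabifiable consonants are /ʔ/, /ʃ/, /g/ (no codas are permitted; onsets may contain at most 2 consonants).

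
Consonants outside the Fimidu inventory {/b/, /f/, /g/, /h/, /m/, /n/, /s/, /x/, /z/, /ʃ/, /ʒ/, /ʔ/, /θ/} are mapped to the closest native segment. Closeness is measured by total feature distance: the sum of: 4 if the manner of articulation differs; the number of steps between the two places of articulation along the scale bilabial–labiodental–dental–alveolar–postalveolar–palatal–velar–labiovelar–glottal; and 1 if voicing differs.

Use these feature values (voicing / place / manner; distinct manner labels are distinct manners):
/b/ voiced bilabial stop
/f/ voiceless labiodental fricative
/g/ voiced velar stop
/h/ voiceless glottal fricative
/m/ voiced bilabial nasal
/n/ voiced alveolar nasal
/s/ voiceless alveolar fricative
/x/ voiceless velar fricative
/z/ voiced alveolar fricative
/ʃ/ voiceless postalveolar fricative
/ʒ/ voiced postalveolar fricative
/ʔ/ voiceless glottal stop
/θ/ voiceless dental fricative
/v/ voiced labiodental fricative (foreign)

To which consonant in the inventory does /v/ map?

/f/ is closest: same manner (fricative), place distance 0 (labiodental→labiodental), voicing differs (+1); total 1. Next closest is /z/ at distance 2.

f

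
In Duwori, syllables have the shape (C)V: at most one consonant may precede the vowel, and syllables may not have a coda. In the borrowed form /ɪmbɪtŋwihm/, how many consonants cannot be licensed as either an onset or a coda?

Syllabifying with onset maximization leaves /m/, /t/, /ŋ/, /h/, /m/ stranded (no codas are permitted; onsets are limited to one consonant).

5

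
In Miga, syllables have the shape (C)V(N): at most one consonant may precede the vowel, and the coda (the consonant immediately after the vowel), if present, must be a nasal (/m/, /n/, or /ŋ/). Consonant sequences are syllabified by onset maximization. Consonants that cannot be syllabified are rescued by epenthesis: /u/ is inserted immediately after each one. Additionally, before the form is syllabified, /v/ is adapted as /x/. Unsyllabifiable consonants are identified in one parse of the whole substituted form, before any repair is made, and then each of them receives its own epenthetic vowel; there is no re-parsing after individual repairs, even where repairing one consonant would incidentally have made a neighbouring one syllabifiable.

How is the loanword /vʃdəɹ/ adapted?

xuʃudəɹu

Substitution: /v/ → /x/, giving /xʃdəɹ/.
The consonants /x/, /ʃ/, /ɹ/ cannot be parsed into a legal (C)V(N) syllable (only a nasal (/m/, /n/, or /ŋ/) is licensed in coda position; onsets are limited to one consonant).
Each unlicensed consonant becomes the onset of a new syllable: /x/ → /xu/, /ʃ/ → /ʃu/, /ɹ/ → /ɹu/.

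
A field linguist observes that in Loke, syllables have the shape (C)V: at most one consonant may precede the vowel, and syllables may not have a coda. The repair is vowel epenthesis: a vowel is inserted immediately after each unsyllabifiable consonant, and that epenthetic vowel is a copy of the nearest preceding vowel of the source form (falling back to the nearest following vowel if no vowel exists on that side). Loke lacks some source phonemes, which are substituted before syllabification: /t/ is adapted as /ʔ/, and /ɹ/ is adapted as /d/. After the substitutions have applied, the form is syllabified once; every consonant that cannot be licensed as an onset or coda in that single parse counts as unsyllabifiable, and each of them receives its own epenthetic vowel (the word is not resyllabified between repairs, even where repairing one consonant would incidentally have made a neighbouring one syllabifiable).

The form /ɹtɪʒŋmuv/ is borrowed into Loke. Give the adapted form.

dɪʔɪʒɪŋɪmuvu

Substitution: /ɹ/ → /d/, /t/ → /ʔ/, giving /dʔɪʒŋmuv/.
The consonants /d/, /ʒ/, /ŋ/, /v/ cannot be parsed into a legal (C)V syllable (no codas are permitted; onsets are limited to one consonant).
Each unlicensed consonant becomes the onset of a new syllable: /d/ → /dɪ/, /ʒ/ → /ʒɪ/, /ŋ/ → /ŋɪ/, /v/ → /vu/.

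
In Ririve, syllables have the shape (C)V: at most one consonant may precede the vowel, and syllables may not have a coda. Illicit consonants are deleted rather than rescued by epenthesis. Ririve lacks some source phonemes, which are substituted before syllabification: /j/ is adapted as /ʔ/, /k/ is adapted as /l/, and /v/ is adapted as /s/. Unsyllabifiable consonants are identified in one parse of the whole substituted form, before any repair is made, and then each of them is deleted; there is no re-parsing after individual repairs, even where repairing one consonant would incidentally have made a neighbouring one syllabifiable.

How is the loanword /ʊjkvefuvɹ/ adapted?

Substitution: /j/ → /ʔ/, /k/ → /l/, /v/ → /s/, giving /ʊʔlsefusɹ/.
Syllabifying with onset maximization leaves /ʔ/, /l/, /s/, /ɹ/ stranded (no codas are permitted; onsets are limited to one consonant).
Deleting the stranded consonants removes /ʔ/, /l/, /s/, /ɹ/.

ʊsefu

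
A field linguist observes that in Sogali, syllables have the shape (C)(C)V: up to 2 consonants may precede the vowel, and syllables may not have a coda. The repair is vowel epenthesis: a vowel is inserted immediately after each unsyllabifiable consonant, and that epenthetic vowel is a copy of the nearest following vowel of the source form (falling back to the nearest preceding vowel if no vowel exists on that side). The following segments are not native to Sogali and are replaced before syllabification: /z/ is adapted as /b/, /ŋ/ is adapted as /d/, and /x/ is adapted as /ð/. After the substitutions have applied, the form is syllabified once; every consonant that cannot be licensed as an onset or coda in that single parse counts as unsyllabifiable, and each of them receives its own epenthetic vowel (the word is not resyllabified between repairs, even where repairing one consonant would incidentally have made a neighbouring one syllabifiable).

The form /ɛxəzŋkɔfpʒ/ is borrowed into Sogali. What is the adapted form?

Substitution: /x/ → /ð/, /z/ → /b/, /ŋ/ → /d/, giving /ɛðəbdkɔfpʒ/.
The consonants /b/, /f/, /p/, /ʒ/ cannot be parsed into a legal (C)(C)V syllable (no codas are permitted; onsets may contain at most 2 consonants).
Epenthesis after each stranded consonant: /b/ → /bɔ/, /f/ → /fɔ/, /p/ → /pɔ/, /ʒ/ → /ʒɔ/.

ɛðəbɔdkɔfɔpɔʒɔ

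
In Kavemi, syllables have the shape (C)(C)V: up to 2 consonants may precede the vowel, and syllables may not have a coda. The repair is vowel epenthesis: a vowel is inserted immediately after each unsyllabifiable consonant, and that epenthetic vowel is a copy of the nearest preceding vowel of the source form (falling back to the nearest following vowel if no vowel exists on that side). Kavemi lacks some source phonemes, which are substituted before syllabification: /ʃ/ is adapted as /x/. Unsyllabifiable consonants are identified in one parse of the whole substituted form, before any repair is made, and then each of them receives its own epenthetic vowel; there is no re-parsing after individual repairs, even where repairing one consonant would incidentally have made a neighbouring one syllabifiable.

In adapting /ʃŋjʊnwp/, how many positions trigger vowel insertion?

After substitution the input is /xŋjʊnwp/.
The unsyllabifiable consonants are /x/, /n/, /w/, /p/; each receives one epenthetic vowel.

4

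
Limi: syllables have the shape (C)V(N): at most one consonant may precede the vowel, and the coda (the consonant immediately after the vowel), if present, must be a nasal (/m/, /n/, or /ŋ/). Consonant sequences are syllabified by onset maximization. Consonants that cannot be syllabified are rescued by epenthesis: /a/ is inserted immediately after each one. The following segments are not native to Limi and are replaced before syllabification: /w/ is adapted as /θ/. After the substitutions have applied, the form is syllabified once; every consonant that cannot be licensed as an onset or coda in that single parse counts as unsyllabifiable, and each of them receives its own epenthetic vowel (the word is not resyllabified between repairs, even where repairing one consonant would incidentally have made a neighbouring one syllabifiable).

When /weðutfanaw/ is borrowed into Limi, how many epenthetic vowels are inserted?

After substitution the input is /θeðutfanaθ/.
The unsyllabifiable consonants are /t/, /θ/; each receives one epenthetic vowel.

2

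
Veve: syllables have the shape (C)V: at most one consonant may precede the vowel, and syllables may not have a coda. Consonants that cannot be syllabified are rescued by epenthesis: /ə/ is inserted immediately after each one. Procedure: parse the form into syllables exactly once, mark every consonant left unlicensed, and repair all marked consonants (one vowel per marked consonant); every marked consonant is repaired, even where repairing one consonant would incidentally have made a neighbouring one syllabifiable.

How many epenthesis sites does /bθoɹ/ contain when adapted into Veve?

The unsyllabifiable consonants are /b/, /ɹ/; each receives one epenthetic vowel.

2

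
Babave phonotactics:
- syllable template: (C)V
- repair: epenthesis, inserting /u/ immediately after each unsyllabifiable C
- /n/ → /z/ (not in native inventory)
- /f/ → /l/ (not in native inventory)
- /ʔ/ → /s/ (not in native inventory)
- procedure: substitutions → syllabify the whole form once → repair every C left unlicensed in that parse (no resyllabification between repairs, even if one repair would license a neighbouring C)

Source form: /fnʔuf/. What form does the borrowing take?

Substitution: /f/ → /l/, /n/ → /z/, /ʔ/ → /s/, giving /lzsul/.
Syllabifying with onset maximization leaves /l/, /z/, /l/ stranded (no codas are permitted; onsets are limited to one consonant).
Each unlicensed consonant becomes the onset of a new syllable: /l/ → /lu/, /z/ → /zu/, /l/ → /lu/.

luzusulu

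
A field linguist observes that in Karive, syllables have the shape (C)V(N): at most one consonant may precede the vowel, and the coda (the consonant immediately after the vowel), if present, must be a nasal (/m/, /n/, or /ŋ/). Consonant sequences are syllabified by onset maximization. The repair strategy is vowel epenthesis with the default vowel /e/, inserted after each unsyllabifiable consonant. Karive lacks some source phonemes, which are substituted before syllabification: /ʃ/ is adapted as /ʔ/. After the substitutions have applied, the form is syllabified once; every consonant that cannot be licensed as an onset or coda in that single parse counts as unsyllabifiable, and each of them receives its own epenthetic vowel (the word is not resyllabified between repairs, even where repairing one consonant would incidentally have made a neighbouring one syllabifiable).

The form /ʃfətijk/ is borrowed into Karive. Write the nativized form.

Substitution: /ʃ/ → /ʔ/, giving /ʔfətijk/.
Under (C)V(N), the unsyllabifiable consonants are /ʔ/, /j/, /k/ (only a nasal (/m/, /n/, or /ŋ/) is licensed in coda position; onsets are limited to one consonant).
Epenthesis after each stranded consonant: /ʔ/ → /ʔe/, /j/ → /je/, /k/ → /ke/.

ʔefətijeke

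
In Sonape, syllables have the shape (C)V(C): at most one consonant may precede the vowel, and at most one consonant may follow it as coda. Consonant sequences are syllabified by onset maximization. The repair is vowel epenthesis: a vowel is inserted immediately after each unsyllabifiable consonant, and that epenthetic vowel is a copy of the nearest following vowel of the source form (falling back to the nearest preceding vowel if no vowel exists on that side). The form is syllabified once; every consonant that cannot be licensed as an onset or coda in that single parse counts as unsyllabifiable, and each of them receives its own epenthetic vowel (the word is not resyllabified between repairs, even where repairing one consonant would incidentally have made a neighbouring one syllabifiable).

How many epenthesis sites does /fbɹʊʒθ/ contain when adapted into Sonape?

3

The unsyllabifiable consonants are /f/, /b/, /θ/; each receives one epenthetic vowel.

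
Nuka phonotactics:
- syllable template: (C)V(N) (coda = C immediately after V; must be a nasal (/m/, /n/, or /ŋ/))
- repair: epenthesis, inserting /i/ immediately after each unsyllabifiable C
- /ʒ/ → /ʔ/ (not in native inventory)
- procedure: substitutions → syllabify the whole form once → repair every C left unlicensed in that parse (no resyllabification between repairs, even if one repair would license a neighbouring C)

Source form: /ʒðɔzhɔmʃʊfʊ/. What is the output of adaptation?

ʔiðɔzihɔmʃʊfʊ

Substitution: /ʒ/ → /ʔ/, giving /ʔðɔzhɔmʃʊfʊ/.
Under (C)V(N), the unsyllabifiable consonants are /ʔ/, /z/ (only a nasal (/m/, /n/, or /ŋ/) is licensed in coda position; onsets are limited to one consonant).
Epenthesis after each stranded consonant: /ʔ/ → /ʔi/, /z/ → /zi/.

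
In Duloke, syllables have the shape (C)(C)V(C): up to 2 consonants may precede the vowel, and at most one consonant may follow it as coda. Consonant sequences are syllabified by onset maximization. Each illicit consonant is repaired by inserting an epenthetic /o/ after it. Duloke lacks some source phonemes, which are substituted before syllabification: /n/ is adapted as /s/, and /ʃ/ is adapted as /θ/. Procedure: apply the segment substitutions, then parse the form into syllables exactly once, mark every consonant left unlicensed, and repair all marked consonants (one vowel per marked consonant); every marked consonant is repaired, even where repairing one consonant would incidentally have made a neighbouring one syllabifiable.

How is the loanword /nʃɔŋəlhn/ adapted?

sθɔŋəlhoso

Substitution: /n/ → /s/, /ʃ/ → /θ/, giving /sθɔŋəlhs/.
Syllabifying with onset maximization leaves /h/, /s/ stranded (at most one coda consonant is licensed; onsets may contain at most 2 consonants).
Epenthesis after each stranded consonant: /h/ → /ho/, /s/ → /so/.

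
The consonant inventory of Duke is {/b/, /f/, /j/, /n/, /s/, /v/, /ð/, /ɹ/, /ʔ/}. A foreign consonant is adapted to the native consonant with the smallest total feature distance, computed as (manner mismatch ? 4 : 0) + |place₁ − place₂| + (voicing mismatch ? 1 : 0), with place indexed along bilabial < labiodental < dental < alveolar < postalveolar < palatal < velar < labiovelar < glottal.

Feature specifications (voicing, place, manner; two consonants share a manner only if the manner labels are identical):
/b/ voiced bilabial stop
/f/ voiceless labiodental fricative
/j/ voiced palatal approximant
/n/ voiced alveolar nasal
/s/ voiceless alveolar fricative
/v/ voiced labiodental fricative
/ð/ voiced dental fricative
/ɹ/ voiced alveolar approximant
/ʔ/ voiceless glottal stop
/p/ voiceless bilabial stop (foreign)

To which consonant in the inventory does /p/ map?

b

/b/ is closest: same manner (stop), place distance 0 (bilabial→bilabial), voicing differs (+1); total 1. Next closest is /f/ at distance 5.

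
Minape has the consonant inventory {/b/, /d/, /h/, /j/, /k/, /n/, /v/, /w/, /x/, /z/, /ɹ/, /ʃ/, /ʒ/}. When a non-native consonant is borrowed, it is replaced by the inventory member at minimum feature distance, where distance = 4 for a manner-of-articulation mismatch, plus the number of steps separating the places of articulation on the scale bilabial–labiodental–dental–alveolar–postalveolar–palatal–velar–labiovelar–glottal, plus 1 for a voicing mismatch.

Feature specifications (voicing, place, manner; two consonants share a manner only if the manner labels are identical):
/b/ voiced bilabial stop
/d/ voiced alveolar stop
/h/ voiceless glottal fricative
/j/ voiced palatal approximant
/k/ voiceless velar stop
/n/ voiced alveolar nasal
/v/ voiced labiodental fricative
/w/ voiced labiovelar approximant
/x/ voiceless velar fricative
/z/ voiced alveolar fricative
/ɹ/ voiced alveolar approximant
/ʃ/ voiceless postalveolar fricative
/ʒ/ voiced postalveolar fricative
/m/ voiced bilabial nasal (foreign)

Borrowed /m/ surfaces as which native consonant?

/n/ is closest: same manner (nasal), place distance 3 (bilabial→alveolar), same voicing; total 3. Next closest is /b/ at distance 4.

n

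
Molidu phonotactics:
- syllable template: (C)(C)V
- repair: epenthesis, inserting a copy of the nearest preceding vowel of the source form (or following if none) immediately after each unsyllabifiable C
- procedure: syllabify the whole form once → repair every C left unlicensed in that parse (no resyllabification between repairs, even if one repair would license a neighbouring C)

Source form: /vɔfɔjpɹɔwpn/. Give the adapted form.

vɔfɔjɔpɹɔwɔpɔnɔ

Under (C)(C)V, the unsyllabifiable consonants are /j/, /w/, /p/, /n/ (no codas are permitted; onsets may contain at most 2 consonants).
Each unlicensed consonant becomes the onset of a new syllable: /j/ → /jɔ/, /w/ → /wɔ/, /p/ → /pɔ/, /n/ → /nɔ/.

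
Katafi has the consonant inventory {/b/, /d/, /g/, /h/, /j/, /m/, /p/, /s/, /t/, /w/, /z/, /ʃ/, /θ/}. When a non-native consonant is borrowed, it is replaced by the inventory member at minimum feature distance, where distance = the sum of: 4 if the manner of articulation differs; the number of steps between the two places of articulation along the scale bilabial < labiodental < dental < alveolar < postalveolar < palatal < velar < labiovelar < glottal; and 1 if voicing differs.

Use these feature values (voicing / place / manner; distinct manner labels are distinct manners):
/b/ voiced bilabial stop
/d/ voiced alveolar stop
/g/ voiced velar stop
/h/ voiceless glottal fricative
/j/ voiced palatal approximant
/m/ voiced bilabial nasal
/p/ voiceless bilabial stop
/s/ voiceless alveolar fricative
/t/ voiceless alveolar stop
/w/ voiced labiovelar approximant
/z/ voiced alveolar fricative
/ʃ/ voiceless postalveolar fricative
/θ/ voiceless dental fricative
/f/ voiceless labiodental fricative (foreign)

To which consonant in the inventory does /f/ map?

/θ/ is closest: same manner (fricative), place distance 1 (labiodental→dental), same voicing; total 1. Next closest is /s/ at distance 2.

θ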